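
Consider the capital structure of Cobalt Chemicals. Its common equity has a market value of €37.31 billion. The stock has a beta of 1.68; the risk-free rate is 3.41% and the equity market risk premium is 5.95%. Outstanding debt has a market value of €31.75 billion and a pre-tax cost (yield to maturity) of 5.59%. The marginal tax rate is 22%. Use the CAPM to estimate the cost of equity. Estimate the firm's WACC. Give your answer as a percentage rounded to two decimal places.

9.25%

Cost of equity via CAPM: Re = 3.41% + 1.68 × 5.95% = 13.4060%.
Total capital V = 37.31 + 31.75 = 69.06.
Equity: weight = 37.31/69.06 = 0.5403; cost = 13.406%.
Debt: weight = 31.75/69.06 = 0.4597; after-tax cost = 5.59% × (1 − 22%) = 4.3602%.
WACC = 0.5403 × 13.4060% + 0.4597 × 4.3602% = 9.2472%.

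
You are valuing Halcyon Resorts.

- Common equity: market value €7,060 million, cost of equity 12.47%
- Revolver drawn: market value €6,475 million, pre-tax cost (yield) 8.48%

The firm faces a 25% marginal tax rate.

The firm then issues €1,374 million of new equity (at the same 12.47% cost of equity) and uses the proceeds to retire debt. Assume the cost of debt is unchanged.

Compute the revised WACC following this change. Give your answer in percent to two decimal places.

10.17%

After the change:
Total capital V = 8434 + 5101 = 13535.
Equity: weight = 8434/13535 = 0.6231; cost = 12.47%.
Revolver drawn: weight = 5101/13535 = 0.3769; after-tax cost = 8.48% × (1 − 25%) = 6.3600%.
WACC = 0.6231 × 12.4700% + 0.3769 × 6.3600% = 10.1673%.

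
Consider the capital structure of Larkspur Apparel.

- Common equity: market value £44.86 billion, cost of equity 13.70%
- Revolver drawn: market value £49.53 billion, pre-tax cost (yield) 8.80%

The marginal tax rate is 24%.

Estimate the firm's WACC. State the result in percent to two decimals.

Total capital V = 44.86 + 49.53 = 94.39.
Equity: weight = 44.86/94.39 = 0.4753; cost = 13.7%.
Revolver drawn: weight = 49.53/94.39 = 0.5247; after-tax cost = 8.8% × (1 − 24%) = 6.6880%.
WACC = 0.4753 × 13.7000% + 0.5247 × 6.6880% = 10.0205%.

10.02%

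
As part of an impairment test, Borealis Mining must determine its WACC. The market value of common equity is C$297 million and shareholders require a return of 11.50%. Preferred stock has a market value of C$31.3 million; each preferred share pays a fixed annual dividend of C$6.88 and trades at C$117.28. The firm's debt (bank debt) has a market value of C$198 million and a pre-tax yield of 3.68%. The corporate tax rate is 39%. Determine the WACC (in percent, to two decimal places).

Cost of preferred: Rp = 6.88 / 117.28 = 5.8663%.
Total capital V = 297 + 31.3 + 198 = 526.3.
Equity: weight = 297/526.3 = 0.5643; cost = 11.5%.
Preferred: weight = 31.3/526.3 = 0.0595; cost = 5.8663%.
Bank debt: weight = 198/526.3 = 0.3762; after-tax cost = 3.68% × (1 − 39%) = 2.2448%.
WACC = 0.5643 × 11.5000% + 0.0595 × 5.8663% + 0.3762 × 2.2448% = 7.6830%.

7.68%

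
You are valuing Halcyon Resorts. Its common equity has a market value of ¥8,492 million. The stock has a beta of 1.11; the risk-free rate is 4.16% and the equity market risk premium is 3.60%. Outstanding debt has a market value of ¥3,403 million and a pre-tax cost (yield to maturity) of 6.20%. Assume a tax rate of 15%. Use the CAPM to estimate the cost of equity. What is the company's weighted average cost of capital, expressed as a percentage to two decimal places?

Cost of equity via CAPM: Re = 4.16% + 1.11 × 3.6% = 8.1560%.
Total capital V = 8492 + 3403 = 11895.
Equity: weight = 8492/11895 = 0.7139; cost = 8.156%.
Debt: weight = 3403/11895 = 0.2861; after-tax cost = 6.2% × (1 − 15%) = 5.2700%.
WACC = 0.7139 × 8.1560% + 0.2861 × 5.2700% = 7.3304%.

7.33%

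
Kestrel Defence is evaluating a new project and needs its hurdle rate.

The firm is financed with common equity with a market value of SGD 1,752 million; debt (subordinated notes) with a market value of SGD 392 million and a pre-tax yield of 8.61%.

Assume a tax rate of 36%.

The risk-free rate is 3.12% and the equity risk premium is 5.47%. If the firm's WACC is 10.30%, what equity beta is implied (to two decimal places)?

Total capital V = 1752 + 392 = 2144.
Equity weight = 1752/2144 = 0.8172.
Subordinated notes weight = 392/2144 = 0.1828.
Debt contribution = 0.1828 × 8.61% × (1 − 36%) = 1.0075%.
Required equity contribution = 10.3% − 1.0075% = 9.2925%  ⇒  Re = 11.3716%.
CAPM: 11.3716% = 3.12% + β × 5.47%  ⇒  β = 1.5085.

1.51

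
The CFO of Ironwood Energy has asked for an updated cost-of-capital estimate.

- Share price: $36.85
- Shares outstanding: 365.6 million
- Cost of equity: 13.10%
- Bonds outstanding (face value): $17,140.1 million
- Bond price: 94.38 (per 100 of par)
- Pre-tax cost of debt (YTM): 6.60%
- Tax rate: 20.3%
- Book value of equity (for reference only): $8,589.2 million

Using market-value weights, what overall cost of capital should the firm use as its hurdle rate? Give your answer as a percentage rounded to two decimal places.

8.82%

Market value of equity E = 36.85 × 365.6m = 13472.36m. Market value of debt D = 17140.1m × 94.38/100 = 16176.82638m.
Total capital V = 13472.36 + 16176.82638 = 29649.18638.
Equity: weight = 13472.36/29649.18638 = 0.4544; cost = 13.1%.
Bonds outstanding: weight = 16176.82638/29649.18638 = 0.5456; after-tax cost = 6.6% × (1 − 20.3%) = 5.2602%.
WACC = 0.4544 × 13.1000% + 0.5456 × 5.2602% = 8.8225%.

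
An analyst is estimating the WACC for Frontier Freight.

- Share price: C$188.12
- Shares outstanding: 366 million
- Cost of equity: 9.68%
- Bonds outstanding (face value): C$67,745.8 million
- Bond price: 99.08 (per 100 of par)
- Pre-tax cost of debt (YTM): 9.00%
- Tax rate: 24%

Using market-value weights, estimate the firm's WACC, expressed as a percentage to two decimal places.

8.28%

Market value of equity E = 188.12 × 366m = 68851.92m. Market value of debt D = 67745.8m × 99.08/100 = 67122.53864m.
Total capital V = 68851.92 + 67122.53864 = 135974.45864.
Equity: weight = 68851.92/135974.45864 = 0.5064; cost = 9.68%.
Bonds outstanding: weight = 67122.53864/135974.45864 = 0.4936; after-tax cost = 9% × (1 − 24%) = 6.8400%.
WACC = 0.5064 × 9.6800% + 0.4936 × 6.8400% = 8.2781%.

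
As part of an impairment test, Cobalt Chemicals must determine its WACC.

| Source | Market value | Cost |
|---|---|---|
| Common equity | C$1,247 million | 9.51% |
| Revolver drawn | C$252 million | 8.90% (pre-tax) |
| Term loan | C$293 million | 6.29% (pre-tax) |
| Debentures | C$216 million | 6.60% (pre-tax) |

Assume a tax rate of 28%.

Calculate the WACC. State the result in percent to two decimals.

Total capital V = 1247 + 252 + 293 + 216 = 2008.
Equity: weight = 1247/2008 = 0.6210; cost = 9.51%.
Revolver drawn: weight = 252/2008 = 0.1255; after-tax cost = 8.9% × (1 − 28%) = 6.4080%.
Term loan: weight = 293/2008 = 0.1459; after-tax cost = 6.29% × (1 − 28%) = 4.5288%.
Debentures: weight = 216/2008 = 0.1076; after-tax cost = 6.6% × (1 − 28%) = 4.7520%.
WACC = 0.6210 × 9.5100% + 0.1255 × 6.4080% + 0.1459 × 4.5288% + 0.1076 × 4.7520% = 7.8821%.

7.88%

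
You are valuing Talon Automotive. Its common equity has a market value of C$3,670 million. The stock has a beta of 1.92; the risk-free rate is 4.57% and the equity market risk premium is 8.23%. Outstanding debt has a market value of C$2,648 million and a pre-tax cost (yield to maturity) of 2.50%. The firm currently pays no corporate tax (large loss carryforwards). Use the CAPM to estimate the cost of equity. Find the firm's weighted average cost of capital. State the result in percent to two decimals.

12.88%

Cost of equity via CAPM: Re = 4.57% + 1.92 × 8.23% = 20.3716%.
Total capital V = 3670 + 2648 = 6318.
Equity: weight = 3670/6318 = 0.5809; cost = 20.3716%.
Debt: weight = 2648/6318 = 0.4191; after-tax cost = 2.5% × (1 − 0%) = 2.5000%.
WACC = 0.5809 × 20.3716% + 0.4191 × 2.5000% = 12.8813%.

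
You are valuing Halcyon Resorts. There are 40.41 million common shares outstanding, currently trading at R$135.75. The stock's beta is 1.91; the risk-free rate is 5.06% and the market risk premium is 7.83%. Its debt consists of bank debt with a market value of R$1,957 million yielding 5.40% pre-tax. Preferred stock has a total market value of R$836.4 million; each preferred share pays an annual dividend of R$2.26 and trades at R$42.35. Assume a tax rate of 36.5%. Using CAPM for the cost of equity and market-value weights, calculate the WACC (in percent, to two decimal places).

Cost of equity via CAPM: Re = 5.06% + 1.91 × 7.83% = 20.0153%.
Cost of preferred: Rp = 2.26 / 42.35 = 5.3365%.
Market value of equity E = 135.75 × 40.41m = 5485.6575m.
Total capital V = 5485.6575 + 836.4 + 1957 = 8279.0575.
Equity: weight = 5485.6575/8279.0575 = 0.6626; cost = 20.0153%.
Preferred: weight = 836.4/8279.0575 = 0.1010; cost = 5.3365%.
Bank debt: weight = 1957/8279.0575 = 0.2364; after-tax cost = 5.4% × (1 − 36.5%) = 3.4290%.
WACC = 0.6626 × 20.0153% + 0.1010 × 5.3365% + 0.2364 × 3.4290% = 14.6117%.

14.61%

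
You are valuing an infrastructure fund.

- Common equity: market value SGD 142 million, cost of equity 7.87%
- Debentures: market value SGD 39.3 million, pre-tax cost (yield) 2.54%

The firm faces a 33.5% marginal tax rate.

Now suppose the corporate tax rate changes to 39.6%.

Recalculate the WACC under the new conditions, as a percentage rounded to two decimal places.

6.50%

After the change:
Total capital V = 142 + 39.3 = 181.3.
Equity: weight = 142/181.3 = 0.7832; cost = 7.87%.
Debentures: weight = 39.3/181.3 = 0.2168; after-tax cost = 2.54% × (1 − 39.6%) = 1.5342%.
WACC = 0.7832 × 7.8700% + 0.2168 × 1.5342% = 6.4966%.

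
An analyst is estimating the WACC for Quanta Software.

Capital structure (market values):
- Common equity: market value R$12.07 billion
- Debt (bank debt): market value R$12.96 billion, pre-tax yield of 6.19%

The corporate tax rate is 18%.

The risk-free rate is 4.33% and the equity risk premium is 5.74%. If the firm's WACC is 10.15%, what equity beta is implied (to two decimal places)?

Total capital V = 12.07 + 12.96 = 25.03.
Equity weight = 12.07/25.03 = 0.4822.
Bank debt weight = 12.96/25.03 = 0.5178.
Debt contribution = 0.5178 × 6.19% × (1 − 18%) = 2.6281%.
Required equity contribution = 10.15% − 2.6281% = 7.5219%  ⇒  Re = 15.5984%.
CAPM: 15.5984% = 4.33% + β × 5.74%  ⇒  β = 1.9631.

1.96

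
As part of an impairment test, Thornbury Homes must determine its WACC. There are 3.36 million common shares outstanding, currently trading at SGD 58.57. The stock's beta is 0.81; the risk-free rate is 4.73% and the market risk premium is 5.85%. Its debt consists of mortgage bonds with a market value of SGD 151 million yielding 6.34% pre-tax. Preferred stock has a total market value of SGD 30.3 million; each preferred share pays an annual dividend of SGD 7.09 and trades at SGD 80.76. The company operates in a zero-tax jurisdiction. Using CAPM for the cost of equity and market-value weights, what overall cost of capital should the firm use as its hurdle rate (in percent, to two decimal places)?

Cost of equity via CAPM: Re = 4.73% + 0.81 × 5.85% = 9.4685%.
Cost of preferred: Rp = 7.09 / 80.76 = 8.7791%.
Market value of equity E = 58.57 × 3.36m = 196.7952m.
Total capital V = 196.7952 + 30.3 + 151 = 378.0952.
Equity: weight = 196.7952/378.0952 = 0.5205; cost = 9.4685%.
Preferred: weight = 30.3/378.0952 = 0.0801; cost = 8.7791%.
Mortgage bonds: weight = 151/378.0952 = 0.3994; after-tax cost = 6.34% × (1 − 0%) = 6.3400%.
WACC = 0.5205 × 9.4685% + 0.0801 × 8.7791% + 0.3994 × 6.3400% = 8.1638%.

8.16%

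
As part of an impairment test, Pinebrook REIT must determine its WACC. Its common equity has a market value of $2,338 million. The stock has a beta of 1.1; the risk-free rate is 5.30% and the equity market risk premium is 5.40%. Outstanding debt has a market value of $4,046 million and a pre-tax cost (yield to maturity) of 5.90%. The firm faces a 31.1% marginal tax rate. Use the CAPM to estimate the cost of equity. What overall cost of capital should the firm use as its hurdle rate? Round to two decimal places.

6.69%

Cost of equity via CAPM: Re = 5.3% + 1.1 × 5.4% = 11.2400%.
Total capital V = 2338 + 4046 = 6384.
Equity: weight = 2338/6384 = 0.3662; cost = 11.24%.
Debt: weight = 4046/6384 = 0.6338; after-tax cost = 5.9% × (1 − 31.1%) = 4.0651%.
WACC = 0.3662 × 11.2400% + 0.6338 × 4.0651% = 6.6927%.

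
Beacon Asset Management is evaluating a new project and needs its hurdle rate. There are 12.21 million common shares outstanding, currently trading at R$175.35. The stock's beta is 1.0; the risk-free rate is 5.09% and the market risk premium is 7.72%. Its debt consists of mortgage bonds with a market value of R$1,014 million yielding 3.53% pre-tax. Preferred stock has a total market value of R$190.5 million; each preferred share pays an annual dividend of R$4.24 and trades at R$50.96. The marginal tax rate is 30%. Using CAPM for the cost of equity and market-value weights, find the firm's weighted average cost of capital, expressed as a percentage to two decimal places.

Cost of equity via CAPM: Re = 5.09% + 1.0 × 7.72% = 12.8100%.
Cost of preferred: Rp = 4.24 / 50.96 = 8.3203%.
Market value of equity E = 175.35 × 12.21m = 2141.0235m.
Total capital V = 2141.0235 + 190.5 + 1014 = 3345.5235.
Equity: weight = 2141.0235/3345.5235 = 0.6400; cost = 12.81%.
Preferred: weight = 190.5/3345.5235 = 0.0569; cost = 8.3203%.
Mortgage bonds: weight = 1014/3345.5235 = 0.3031; after-tax cost = 3.53% × (1 − 30%) = 2.4710%.
WACC = 0.6400 × 12.8100% + 0.0569 × 8.3203% + 0.3031 × 2.4710% = 9.4207%.

9.42%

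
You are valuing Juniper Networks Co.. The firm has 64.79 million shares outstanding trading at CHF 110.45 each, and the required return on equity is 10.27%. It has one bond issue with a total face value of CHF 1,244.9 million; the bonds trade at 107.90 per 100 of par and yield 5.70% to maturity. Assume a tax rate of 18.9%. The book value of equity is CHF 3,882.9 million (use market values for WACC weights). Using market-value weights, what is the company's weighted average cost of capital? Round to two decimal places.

9.38%

Market value of equity E = 110.45 × 64.79m = 7156.0555m. Market value of debt D = 1244.9m × 107.9/100 = 1343.2471m.
Total capital V = 7156.0555 + 1343.2471 = 8499.3026.
Equity: weight = 7156.0555/8499.3026 = 0.8420; cost = 10.27%.
Bonds outstanding: weight = 1343.2471/8499.3026 = 0.1580; after-tax cost = 5.7% × (1 − 18.9%) = 4.6227%.
WACC = 0.8420 × 10.2700% + 0.1580 × 4.6227% = 9.3775%.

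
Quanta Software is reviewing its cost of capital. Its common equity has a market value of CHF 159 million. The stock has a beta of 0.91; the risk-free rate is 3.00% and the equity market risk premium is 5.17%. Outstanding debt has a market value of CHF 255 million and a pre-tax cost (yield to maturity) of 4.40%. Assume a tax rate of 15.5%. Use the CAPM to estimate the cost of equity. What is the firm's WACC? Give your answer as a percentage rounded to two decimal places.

Cost of equity via CAPM: Re = 3.0% + 0.91 × 5.17% = 7.7047%.
Total capital V = 159 + 255 = 414.
Equity: weight = 159/414 = 0.3841; cost = 7.7047%.
Debt: weight = 255/414 = 0.6159; after-tax cost = 4.4% × (1 − 15.5%) = 3.7180%.
WACC = 0.3841 × 7.7047% + 0.6159 × 3.7180% = 5.2491%.

5.25%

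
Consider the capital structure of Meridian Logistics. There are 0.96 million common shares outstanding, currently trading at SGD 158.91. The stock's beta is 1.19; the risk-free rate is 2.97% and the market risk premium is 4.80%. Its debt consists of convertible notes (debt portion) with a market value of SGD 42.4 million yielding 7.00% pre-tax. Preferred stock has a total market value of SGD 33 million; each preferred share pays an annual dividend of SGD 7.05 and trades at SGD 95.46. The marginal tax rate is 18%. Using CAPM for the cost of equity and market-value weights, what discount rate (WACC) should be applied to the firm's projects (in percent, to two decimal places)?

Cost of equity via CAPM: Re = 2.97% + 1.19 × 4.8% = 8.6820%.
Cost of preferred: Rp = 7.05 / 95.46 = 7.3853%.
Market value of equity E = 158.91 × 0.96m = 152.5536m.
Total capital V = 152.5536 + 33 + 42.4 = 227.9536.
Equity: weight = 152.5536/227.9536 = 0.6692; cost = 8.682%.
Preferred: weight = 33/227.9536 = 0.1448; cost = 7.3853%.
Convertible notes (debt portion): weight = 42.4/227.9536 = 0.1860; after-tax cost = 7% × (1 − 18%) = 5.7400%.
WACC = 0.6692 × 8.6820% + 0.1448 × 7.3853% + 0.1860 × 5.7400% = 7.9471%.

7.95%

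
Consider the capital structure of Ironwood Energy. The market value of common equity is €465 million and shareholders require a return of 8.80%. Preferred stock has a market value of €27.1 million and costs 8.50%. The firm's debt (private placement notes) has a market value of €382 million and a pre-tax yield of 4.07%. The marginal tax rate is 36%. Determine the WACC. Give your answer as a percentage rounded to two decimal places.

6.08%

Total capital V = 465 + 27.1 + 382 = 874.1.
Equity: weight = 465/874.1 = 0.5320; cost = 8.8%.
Preferred: weight = 27.1/874.1 = 0.0310; cost = 8.5%.
Private placement notes: weight = 382/874.1 = 0.4370; after-tax cost = 4.07% × (1 − 36%) = 2.6048%.
WACC = 0.5320 × 8.8000% + 0.0310 × 8.5000% + 0.4370 × 2.6048% = 6.0833%.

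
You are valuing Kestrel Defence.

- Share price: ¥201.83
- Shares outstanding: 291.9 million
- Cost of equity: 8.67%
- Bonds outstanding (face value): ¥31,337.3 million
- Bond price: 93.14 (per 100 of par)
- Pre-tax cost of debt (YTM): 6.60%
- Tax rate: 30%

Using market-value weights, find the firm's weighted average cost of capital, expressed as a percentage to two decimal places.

Market value of equity E = 201.83 × 291.9m = 58914.177m. Market value of debt D = 31337.3m × 93.14/100 = 29187.56122m.
Total capital V = 58914.177 + 29187.56122 = 88101.73822.
Equity: weight = 58914.177/88101.73822 = 0.6687; cost = 8.67%.
Bonds outstanding: weight = 29187.56122/88101.73822 = 0.3313; after-tax cost = 6.6% × (1 − 30%) = 4.6200%.
WACC = 0.6687 × 8.6700% + 0.3313 × 4.6200% = 7.3283%.

7.33%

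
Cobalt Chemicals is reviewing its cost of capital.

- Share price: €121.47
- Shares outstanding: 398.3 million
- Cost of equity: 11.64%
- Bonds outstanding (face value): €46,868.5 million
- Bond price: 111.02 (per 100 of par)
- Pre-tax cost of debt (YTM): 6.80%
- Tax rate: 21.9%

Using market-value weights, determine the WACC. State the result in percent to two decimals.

Market value of equity E = 121.47 × 398.3m = 48381.501m. Market value of debt D = 46868.5m × 111.02/100 = 52033.4087m.
Total capital V = 48381.501 + 52033.4087 = 100414.9097.
Equity: weight = 48381.501/100414.9097 = 0.4818; cost = 11.64%.
Bonds outstanding: weight = 52033.4087/100414.9097 = 0.5182; after-tax cost = 6.8% × (1 − 21.9%) = 5.3108%.
WACC = 0.4818 × 11.6400% + 0.5182 × 5.3108% = 8.3603%.

8.36%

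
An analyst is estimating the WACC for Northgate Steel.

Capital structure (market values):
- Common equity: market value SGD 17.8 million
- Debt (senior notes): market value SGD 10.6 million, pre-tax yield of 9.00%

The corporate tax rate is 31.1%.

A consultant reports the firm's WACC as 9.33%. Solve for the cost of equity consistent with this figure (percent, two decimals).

Total capital V = 17.8 + 10.6 = 28.4.
Equity weight = 17.8/28.4 = 0.6268.
Senior notes weight = 10.6/28.4 = 0.3732.
Debt contribution = 0.3732 × 9% × (1 − 31.1%) = 2.3145%.
Required equity contribution = 9.33% − 2.3145% = 7.0155%.
Re = 7.0155% / 0.6268 = 11.1933%.

11.19%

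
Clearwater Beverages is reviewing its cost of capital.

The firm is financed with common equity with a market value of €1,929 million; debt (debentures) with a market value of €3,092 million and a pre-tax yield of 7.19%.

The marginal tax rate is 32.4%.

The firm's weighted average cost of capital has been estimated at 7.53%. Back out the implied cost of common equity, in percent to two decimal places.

11.81%

Total capital V = 1929 + 3092 = 5021.
Equity weight = 1929/5021 = 0.3842.
Debentures weight = 3092/5021 = 0.6158.
Debt contribution = 0.6158 × 7.19% × (1 − 32.4%) = 2.9931%.
Required equity contribution = 7.53% − 2.9931% = 4.5369%.
Re = 4.5369% / 0.3842 = 11.8090%.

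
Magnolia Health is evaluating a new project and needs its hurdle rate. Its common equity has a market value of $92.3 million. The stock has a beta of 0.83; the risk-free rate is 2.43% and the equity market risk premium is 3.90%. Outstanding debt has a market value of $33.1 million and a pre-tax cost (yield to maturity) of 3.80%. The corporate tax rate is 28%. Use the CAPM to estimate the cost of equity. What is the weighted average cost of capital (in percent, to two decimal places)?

Cost of equity via CAPM: Re = 2.43% + 0.83 × 3.9% = 5.6670%.
Total capital V = 92.3 + 33.1 = 125.4.
Equity: weight = 92.3/125.4 = 0.7360; cost = 5.667%.
Debt: weight = 33.1/125.4 = 0.2640; after-tax cost = 3.8% × (1 − 28%) = 2.7360%.
WACC = 0.7360 × 5.6670% + 0.2640 × 2.7360% = 4.8933%.

4.89%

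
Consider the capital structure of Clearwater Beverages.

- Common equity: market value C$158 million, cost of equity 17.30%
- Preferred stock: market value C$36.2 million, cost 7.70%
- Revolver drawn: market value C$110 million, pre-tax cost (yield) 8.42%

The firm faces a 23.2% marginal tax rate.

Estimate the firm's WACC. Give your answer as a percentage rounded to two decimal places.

Total capital V = 158 + 36.2 + 110 = 304.2.
Equity: weight = 158/304.2 = 0.5194; cost = 17.3%.
Preferred: weight = 36.2/304.2 = 0.1190; cost = 7.7%.
Revolver drawn: weight = 110/304.2 = 0.3616; after-tax cost = 8.42% × (1 − 23.2%) = 6.4666%.
WACC = 0.5194 × 17.3000% + 0.1190 × 7.7000% + 0.3616 × 6.4666% = 12.2402%.

12.24%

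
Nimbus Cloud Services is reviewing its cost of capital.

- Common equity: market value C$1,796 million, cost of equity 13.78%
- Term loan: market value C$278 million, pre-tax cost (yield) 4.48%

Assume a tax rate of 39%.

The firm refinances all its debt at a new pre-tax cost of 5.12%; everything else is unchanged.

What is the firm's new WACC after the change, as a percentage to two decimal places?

12.35%

After the change:
Total capital V = 1796 + 278 = 2074.
Equity: weight = 1796/2074 = 0.8660; cost = 13.78%.
Term loan: weight = 278/2074 = 0.1340; after-tax cost = 5.12% × (1 − 39%) = 3.1232%.
WACC = 0.8660 × 13.7800% + 0.1340 × 3.1232% = 12.3516%.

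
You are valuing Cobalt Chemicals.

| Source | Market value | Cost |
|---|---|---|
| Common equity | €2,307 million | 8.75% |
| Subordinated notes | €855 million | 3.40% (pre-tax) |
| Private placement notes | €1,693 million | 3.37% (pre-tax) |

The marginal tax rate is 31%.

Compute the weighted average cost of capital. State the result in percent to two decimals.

5.38%

Total capital V = 2307 + 855 + 1693 = 4855.
Equity: weight = 2307/4855 = 0.4752; cost = 8.75%.
Subordinated notes: weight = 855/4855 = 0.1761; after-tax cost = 3.4% × (1 − 31%) = 2.3460%.
Private placement notes: weight = 1693/4855 = 0.3487; after-tax cost = 3.37% × (1 − 31%) = 2.3253%.
WACC = 0.4752 × 8.7500% + 0.1761 × 2.3460% + 0.3487 × 2.3253% = 5.3818%.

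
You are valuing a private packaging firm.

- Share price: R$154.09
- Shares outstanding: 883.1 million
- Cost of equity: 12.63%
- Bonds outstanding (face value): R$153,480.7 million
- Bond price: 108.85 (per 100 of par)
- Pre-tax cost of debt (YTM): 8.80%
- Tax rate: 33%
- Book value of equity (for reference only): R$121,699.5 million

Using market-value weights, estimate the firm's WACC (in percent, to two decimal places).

8.92%

Market value of equity E = 154.09 × 883.1m = 136076.879m. Market value of debt D = 153480.7m × 108.85/100 = 167063.74195m.
Total capital V = 136076.879 + 167063.74195 = 303140.62095.
Equity: weight = 136076.879/303140.62095 = 0.4489; cost = 12.63%.
Bonds outstanding: weight = 167063.74195/303140.62095 = 0.5511; after-tax cost = 8.8% × (1 − 33%) = 5.8960%.
WACC = 0.4489 × 12.6300% + 0.5511 × 5.8960% = 8.9188%.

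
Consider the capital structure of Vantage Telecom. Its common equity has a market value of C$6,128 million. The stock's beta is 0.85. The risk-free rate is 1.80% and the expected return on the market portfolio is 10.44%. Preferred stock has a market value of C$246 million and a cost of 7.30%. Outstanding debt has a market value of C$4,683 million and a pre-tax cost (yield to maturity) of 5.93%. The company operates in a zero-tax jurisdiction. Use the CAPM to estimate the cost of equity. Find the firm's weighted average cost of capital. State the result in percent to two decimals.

7.74%

Market risk premium = 10.44% − 1.8% = 8.64%.
Cost of equity via CAPM: Re = 1.8% + 0.85 × 8.64% = 9.1440%.
Total capital V = 6128 + 246 + 4683 = 11057.
Equity: weight = 6128/11057 = 0.5542; cost = 9.144%.
Preferred: weight = 246/11057 = 0.0222; cost = 7.3%.
Debt: weight = 4683/11057 = 0.4235; after-tax cost = 5.93% × (1 − 0%) = 5.9300%.
WACC = 0.5542 × 9.1440% + 0.0222 × 7.3000% + 0.4235 × 5.9300% = 7.7417%.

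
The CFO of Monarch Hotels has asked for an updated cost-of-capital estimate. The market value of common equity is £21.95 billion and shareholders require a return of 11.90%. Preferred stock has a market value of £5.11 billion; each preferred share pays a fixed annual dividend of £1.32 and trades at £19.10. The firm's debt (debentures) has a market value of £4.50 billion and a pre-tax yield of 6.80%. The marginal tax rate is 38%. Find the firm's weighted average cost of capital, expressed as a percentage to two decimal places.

Cost of preferred: Rp = 1.32 / 19.1 = 6.9110%.
Total capital V = 21.95 + 5.11 + 4.5 = 31.56.
Equity: weight = 21.95/31.56 = 0.6955; cost = 11.9%.
Preferred: weight = 5.11/31.56 = 0.1619; cost = 6.911%.
Debentures: weight = 4.5/31.56 = 0.1426; after-tax cost = 6.8% × (1 − 38%) = 4.2160%.
WACC = 0.6955 × 11.9000% + 0.1619 × 6.9110% + 0.1426 × 4.2160% = 9.9966%.

10.00%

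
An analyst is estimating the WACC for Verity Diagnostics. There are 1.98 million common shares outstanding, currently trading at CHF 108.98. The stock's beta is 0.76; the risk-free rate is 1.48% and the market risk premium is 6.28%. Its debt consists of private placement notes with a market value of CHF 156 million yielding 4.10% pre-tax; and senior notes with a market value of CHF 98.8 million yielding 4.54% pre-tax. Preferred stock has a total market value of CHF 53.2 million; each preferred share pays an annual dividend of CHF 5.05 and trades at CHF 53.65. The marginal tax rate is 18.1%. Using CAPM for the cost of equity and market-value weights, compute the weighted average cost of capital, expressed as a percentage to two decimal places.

5.23%

Cost of equity via CAPM: Re = 1.48% + 0.76 × 6.28% = 6.2528%.
Cost of preferred: Rp = 5.05 / 53.65 = 9.4129%.
Market value of equity E = 108.98 × 1.98m = 215.7804m.
Total capital V = 215.7804 + 53.2 + 156 + 98.8 = 523.7804.
Equity: weight = 215.7804/523.7804 = 0.4120; cost = 6.2528%.
Preferred: weight = 53.2/523.7804 = 0.1016; cost = 9.4129%.
Private placement notes: weight = 156/523.7804 = 0.2978; after-tax cost = 4.1% × (1 − 18.1%) = 3.3579%.
Senior notes: weight = 98.8/523.7804 = 0.1886; after-tax cost = 4.54% × (1 − 18.1%) = 3.7183%.
WACC = 0.4120 × 6.2528% + 0.1016 × 9.4129% + 0.2978 × 3.3579% + 0.1886 × 3.7183% = 5.2335%.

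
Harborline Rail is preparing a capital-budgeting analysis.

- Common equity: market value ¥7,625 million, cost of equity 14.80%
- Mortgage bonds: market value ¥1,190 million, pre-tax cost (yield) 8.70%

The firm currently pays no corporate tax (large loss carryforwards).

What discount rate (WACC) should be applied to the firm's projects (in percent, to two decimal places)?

Total capital V = 7625 + 1190 = 8815.
Equity: weight = 7625/8815 = 0.8650; cost = 14.8%.
Mortgage bonds: weight = 1190/8815 = 0.1350; after-tax cost = 8.7% × (1 − 0%) = 8.7000%.
WACC = 0.8650 × 14.8000% + 0.1350 × 8.7000% = 13.9765%.

13.98%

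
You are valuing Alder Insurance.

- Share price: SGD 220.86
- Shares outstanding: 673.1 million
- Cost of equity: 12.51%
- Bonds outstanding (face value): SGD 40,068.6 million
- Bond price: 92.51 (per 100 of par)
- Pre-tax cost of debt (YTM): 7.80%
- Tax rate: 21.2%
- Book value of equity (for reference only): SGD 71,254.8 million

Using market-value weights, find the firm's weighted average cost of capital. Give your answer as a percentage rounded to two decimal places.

Market value of equity E = 220.86 × 673.1m = 148660.866m. Market value of debt D = 40068.6m × 92.51/100 = 37067.46186m.
Total capital V = 148660.866 + 37067.46186 = 185728.32786.
Equity: weight = 148660.866/185728.32786 = 0.8004; cost = 12.51%.
Bonds outstanding: weight = 37067.46186/185728.32786 = 0.1996; after-tax cost = 7.8% × (1 − 21.2%) = 6.1464%.
WACC = 0.8004 × 12.5100% + 0.1996 × 6.1464% = 11.2400%.

11.24%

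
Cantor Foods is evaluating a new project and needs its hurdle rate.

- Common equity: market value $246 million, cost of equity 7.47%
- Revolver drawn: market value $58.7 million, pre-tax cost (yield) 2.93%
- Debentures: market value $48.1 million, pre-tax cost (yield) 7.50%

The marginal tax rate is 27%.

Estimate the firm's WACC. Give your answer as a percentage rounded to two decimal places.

Total capital V = 246 + 58.7 + 48.1 = 352.8.
Equity: weight = 246/352.8 = 0.6973; cost = 7.47%.
Revolver drawn: weight = 58.7/352.8 = 0.1664; after-tax cost = 2.93% × (1 − 27%) = 2.1389%.
Debentures: weight = 48.1/352.8 = 0.1363; after-tax cost = 7.5% × (1 − 27%) = 5.4750%.
WACC = 0.6973 × 7.4700% + 0.1664 × 2.1389% + 0.1363 × 5.4750% = 6.3110%.

6.31%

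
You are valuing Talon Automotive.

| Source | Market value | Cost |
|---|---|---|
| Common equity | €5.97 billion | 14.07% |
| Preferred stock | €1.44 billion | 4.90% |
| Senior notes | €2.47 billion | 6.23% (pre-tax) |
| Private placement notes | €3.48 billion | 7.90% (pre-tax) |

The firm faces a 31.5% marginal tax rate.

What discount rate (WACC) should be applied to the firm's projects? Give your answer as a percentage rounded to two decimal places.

Total capital V = 5.97 + 1.44 + 2.47 + 3.48 = 13.36.
Equity: weight = 5.97/13.36 = 0.4469; cost = 14.07%.
Preferred: weight = 1.44/13.36 = 0.1078; cost = 4.9%.
Senior notes: weight = 2.47/13.36 = 0.1849; after-tax cost = 6.23% × (1 − 31.5%) = 4.2676%.
Private placement notes: weight = 3.48/13.36 = 0.2605; after-tax cost = 7.9% × (1 − 31.5%) = 5.4115%.
WACC = 0.4469 × 14.0700% + 0.1078 × 4.9000% + 0.1849 × 4.2676% + 0.2605 × 5.4115% = 9.0140%.

9.01%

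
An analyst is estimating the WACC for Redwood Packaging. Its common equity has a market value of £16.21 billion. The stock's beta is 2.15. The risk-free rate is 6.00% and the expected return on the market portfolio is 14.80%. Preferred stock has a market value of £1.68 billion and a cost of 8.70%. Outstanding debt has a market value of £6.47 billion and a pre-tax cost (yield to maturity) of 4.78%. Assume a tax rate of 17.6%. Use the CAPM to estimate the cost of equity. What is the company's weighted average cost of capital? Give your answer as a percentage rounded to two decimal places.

Market risk premium = 14.8% − 6.0% = 8.8%.
Cost of equity via CAPM: Re = 6.0% + 2.15 × 8.8% = 24.9200%.
Total capital V = 16.21 + 1.68 + 6.47 = 24.36.
Equity: weight = 16.21/24.36 = 0.6654; cost = 24.92%.
Preferred: weight = 1.68/24.36 = 0.0690; cost = 8.7%.
Debt: weight = 6.47/24.36 = 0.2656; after-tax cost = 4.78% × (1 − 17.6%) = 3.9387%.
WACC = 0.6654 × 24.9200% + 0.0690 × 8.7000% + 0.2656 × 3.9387% = 18.2288%.

18.23%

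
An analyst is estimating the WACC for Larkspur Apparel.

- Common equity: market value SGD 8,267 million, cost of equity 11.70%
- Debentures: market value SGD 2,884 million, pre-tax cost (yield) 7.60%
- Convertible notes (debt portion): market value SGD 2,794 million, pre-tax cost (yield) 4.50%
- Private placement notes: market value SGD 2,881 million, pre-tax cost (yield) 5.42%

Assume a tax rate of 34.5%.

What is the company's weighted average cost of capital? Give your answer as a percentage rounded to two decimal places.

7.70%

Total capital V = 8267 + 2884 + 2794 + 2881 = 16826.
Equity: weight = 8267/16826 = 0.4913; cost = 11.7%.
Debentures: weight = 2884/16826 = 0.1714; after-tax cost = 7.6% × (1 − 34.5%) = 4.9780%.
Convertible notes (debt portion): weight = 2794/16826 = 0.1661; after-tax cost = 4.5% × (1 − 34.5%) = 2.9475%.
Private placement notes: weight = 2881/16826 = 0.1712; after-tax cost = 5.42% × (1 − 34.5%) = 3.5501%.
WACC = 0.4913 × 11.7000% + 0.1714 × 4.9780% + 0.1661 × 2.9475% + 0.1712 × 3.5501% = 7.6990%.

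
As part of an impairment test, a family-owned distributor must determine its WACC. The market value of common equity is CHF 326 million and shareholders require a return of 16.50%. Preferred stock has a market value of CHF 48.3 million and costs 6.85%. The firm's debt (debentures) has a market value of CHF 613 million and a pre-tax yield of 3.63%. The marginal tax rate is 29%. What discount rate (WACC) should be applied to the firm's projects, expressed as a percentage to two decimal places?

7.38%

Total capital V = 326 + 48.3 + 613 = 987.3.
Equity: weight = 326/987.3 = 0.3302; cost = 16.5%.
Preferred: weight = 48.3/987.3 = 0.0489; cost = 6.85%.
Debentures: weight = 613/987.3 = 0.6209; after-tax cost = 3.63% × (1 − 29%) = 2.5773%.
WACC = 0.3302 × 16.5000% + 0.0489 × 6.8500% + 0.6209 × 2.5773% = 7.3835%.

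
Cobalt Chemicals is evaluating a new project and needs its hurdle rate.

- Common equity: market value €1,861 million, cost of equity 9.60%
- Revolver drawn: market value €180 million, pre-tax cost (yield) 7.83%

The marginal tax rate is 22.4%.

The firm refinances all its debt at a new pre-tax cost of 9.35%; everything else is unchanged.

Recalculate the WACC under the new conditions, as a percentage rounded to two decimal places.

9.39%

After the change:
Total capital V = 1861 + 180 = 2041.
Equity: weight = 1861/2041 = 0.9118; cost = 9.6%.
Revolver drawn: weight = 180/2041 = 0.0882; after-tax cost = 9.35% × (1 − 22.4%) = 7.2556%.
WACC = 0.9118 × 9.6000% + 0.0882 × 7.2556% = 9.3932%.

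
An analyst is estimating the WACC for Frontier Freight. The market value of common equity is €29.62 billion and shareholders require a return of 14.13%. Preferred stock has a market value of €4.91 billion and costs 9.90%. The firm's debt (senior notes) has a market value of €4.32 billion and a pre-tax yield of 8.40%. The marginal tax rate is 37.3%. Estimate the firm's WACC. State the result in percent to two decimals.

Total capital V = 29.62 + 4.91 + 4.32 = 38.85.
Equity: weight = 29.62/38.85 = 0.7624; cost = 14.13%.
Preferred: weight = 4.91/38.85 = 0.1264; cost = 9.9%.
Senior notes: weight = 4.32/38.85 = 0.1112; after-tax cost = 8.4% × (1 − 37.3%) = 5.2668%.
WACC = 0.7624 × 14.1300% + 0.1264 × 9.9000% + 0.1112 × 5.2668% = 12.6098%.

12.61%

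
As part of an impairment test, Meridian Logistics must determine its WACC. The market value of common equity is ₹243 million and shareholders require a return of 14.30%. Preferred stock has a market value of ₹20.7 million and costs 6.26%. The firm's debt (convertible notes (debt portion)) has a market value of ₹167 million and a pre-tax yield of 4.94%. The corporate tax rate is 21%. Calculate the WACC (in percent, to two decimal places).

9.88%

Total capital V = 243 + 20.7 + 167 = 430.7.
Equity: weight = 243/430.7 = 0.5642; cost = 14.3%.
Preferred: weight = 20.7/430.7 = 0.0481; cost = 6.26%.
Convertible notes (debt portion): weight = 167/430.7 = 0.3877; after-tax cost = 4.94% × (1 − 21%) = 3.9026%.
WACC = 0.5642 × 14.3000% + 0.0481 × 6.2600% + 0.3877 × 3.9026% = 9.8821%.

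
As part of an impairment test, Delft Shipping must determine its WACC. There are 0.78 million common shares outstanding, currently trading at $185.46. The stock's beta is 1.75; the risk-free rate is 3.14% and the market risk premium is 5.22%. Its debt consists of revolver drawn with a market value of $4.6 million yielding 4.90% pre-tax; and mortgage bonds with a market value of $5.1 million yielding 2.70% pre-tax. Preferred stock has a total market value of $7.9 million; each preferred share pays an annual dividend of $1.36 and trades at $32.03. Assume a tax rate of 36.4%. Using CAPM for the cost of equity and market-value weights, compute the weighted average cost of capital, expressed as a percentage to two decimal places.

11.29%

Cost of equity via CAPM: Re = 3.14% + 1.75 × 5.22% = 12.2750%.
Cost of preferred: Rp = 1.36 / 32.03 = 4.2460%.
Market value of equity E = 185.46 × 0.78m = 144.6588m.
Total capital V = 144.6588 + 7.9 + 4.6 + 5.1 = 162.2588.
Equity: weight = 144.6588/162.2588 = 0.8915; cost = 12.275%.
Preferred: weight = 7.9/162.2588 = 0.0487; cost = 4.246%.
Revolver drawn: weight = 4.6/162.2588 = 0.0283; after-tax cost = 4.9% × (1 − 36.4%) = 3.1164%.
Mortgage bonds: weight = 5.1/162.2588 = 0.0314; after-tax cost = 2.7% × (1 − 36.4%) = 1.7172%.
WACC = 0.8915 × 12.2750% + 0.0487 × 4.2460% + 0.0283 × 3.1164% + 0.0314 × 1.7172% = 11.2926%.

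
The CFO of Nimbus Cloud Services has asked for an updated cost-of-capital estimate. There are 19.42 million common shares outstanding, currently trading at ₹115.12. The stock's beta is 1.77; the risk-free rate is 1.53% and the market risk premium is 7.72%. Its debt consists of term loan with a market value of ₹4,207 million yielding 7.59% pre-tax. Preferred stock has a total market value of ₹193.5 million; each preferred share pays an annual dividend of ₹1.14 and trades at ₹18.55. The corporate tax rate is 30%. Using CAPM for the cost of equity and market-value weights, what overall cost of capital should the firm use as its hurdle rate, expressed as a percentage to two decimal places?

8.67%

Cost of equity via CAPM: Re = 1.53% + 1.77 × 7.72% = 15.1944%.
Cost of preferred: Rp = 1.14 / 18.55 = 6.1456%.
Market value of equity E = 115.12 × 19.42m = 2235.6304m.
Total capital V = 2235.6304 + 193.5 + 4207 = 6636.1304.
Equity: weight = 2235.6304/6636.1304 = 0.3369; cost = 15.1944%.
Preferred: weight = 193.5/6636.1304 = 0.0292; cost = 6.1456%.
Term loan: weight = 4207/6636.1304 = 0.6340; after-tax cost = 7.59% × (1 − 30%) = 5.3130%.
WACC = 0.3369 × 15.1944% + 0.0292 × 6.1456% + 0.6340 × 5.3130% = 8.6662%.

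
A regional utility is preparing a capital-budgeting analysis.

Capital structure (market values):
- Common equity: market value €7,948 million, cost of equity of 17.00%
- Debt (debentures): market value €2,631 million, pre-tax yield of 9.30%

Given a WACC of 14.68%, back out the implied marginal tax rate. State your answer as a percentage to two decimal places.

17.51%

Total capital V = 7948 + 2631 = 10579.
Equity weight = 7948/10579 = 0.7513.
Debentures weight = 2631/10579 = 0.2487.
Equity contribution = 0.7513 × 17% = 12.7721%.
Debt contribution must be 14.68% − 12.7721% = 1.9079%.
0.2487 × 9.3% × (1 − T) = 1.9079%  ⇒  (1 − T) = 0.8249.
T = 17.5107%.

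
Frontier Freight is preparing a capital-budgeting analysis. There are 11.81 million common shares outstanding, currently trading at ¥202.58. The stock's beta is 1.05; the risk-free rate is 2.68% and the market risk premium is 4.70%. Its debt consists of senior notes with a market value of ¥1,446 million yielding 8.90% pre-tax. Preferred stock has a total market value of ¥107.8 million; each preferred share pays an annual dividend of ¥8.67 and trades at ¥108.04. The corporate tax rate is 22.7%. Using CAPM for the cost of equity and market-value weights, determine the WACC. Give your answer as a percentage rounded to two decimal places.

7.36%

Cost of equity via CAPM: Re = 2.68% + 1.05 × 4.7% = 7.6150%.
Cost of preferred: Rp = 8.67 / 108.04 = 8.0248%.
Market value of equity E = 202.58 × 11.81m = 2392.4698m.
Total capital V = 2392.4698 + 107.8 + 1446 = 3946.2698.
Equity: weight = 2392.4698/3946.2698 = 0.6063; cost = 7.615%.
Preferred: weight = 107.8/3946.2698 = 0.0273; cost = 8.0248%.
Senior notes: weight = 1446/3946.2698 = 0.3664; after-tax cost = 8.9% × (1 − 22.7%) = 6.8797%.
WACC = 0.6063 × 7.6150% + 0.0273 × 8.0248% + 0.3664 × 6.8797% = 7.3568%.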